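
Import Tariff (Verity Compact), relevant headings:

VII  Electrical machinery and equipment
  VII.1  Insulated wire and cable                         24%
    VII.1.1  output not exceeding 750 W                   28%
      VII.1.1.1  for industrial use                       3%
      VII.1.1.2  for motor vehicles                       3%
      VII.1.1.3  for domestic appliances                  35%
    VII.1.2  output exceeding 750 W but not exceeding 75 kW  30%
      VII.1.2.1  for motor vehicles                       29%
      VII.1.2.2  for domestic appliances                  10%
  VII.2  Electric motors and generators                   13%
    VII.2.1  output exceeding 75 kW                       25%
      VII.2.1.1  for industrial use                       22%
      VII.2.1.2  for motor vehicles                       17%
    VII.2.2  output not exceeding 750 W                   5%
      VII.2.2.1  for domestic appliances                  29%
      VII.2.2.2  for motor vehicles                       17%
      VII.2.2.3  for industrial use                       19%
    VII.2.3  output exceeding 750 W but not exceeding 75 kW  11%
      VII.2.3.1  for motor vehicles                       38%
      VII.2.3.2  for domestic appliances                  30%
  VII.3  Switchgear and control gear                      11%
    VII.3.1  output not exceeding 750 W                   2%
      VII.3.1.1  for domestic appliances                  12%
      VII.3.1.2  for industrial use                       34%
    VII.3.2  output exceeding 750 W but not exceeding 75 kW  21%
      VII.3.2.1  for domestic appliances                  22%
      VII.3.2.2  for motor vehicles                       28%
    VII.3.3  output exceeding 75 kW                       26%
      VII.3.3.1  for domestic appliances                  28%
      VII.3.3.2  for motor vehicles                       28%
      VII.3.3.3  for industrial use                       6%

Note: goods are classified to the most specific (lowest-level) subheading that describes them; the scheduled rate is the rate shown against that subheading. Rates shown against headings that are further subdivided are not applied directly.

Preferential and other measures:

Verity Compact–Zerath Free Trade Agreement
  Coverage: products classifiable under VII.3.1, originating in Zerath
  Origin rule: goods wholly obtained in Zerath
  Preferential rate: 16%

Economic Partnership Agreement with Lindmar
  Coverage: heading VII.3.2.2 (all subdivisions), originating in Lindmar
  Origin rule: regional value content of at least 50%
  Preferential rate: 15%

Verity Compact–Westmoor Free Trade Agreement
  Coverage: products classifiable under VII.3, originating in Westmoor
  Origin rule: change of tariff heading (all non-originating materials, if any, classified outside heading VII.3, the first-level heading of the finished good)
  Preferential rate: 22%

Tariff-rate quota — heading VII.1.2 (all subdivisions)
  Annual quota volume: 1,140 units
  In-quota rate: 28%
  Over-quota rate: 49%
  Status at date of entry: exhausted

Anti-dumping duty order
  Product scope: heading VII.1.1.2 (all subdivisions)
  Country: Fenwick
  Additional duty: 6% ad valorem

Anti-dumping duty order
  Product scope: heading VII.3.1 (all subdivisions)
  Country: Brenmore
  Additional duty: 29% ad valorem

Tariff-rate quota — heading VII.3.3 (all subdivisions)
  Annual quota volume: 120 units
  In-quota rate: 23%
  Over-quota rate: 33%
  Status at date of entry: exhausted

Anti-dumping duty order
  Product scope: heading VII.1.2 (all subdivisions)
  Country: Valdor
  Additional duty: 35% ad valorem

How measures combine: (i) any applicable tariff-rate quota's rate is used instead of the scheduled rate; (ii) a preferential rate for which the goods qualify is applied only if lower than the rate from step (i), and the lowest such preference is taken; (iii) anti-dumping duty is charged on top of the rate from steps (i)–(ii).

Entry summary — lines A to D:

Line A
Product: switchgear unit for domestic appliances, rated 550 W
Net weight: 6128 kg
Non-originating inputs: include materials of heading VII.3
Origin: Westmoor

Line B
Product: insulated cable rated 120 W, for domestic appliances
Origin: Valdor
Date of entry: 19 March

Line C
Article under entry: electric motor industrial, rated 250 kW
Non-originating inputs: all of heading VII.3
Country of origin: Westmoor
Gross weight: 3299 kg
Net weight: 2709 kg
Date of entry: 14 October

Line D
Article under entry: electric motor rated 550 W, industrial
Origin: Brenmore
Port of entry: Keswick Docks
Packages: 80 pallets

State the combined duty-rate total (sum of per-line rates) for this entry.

88%

Line A: switchgear unit → VII.3; rated 550 W → VII.3.1; for domestic appliances → VII.3.1.1. Scheduled 12%. Westmoor agreement on VII.3: CTH not met. → 12%.
Line B: insulated cable → VII.1; rated 120 W → VII.1.1; for domestic appliances → VII.1.1.3. Scheduled 35%. No special measure applies. → 35%.
Line C: electric motor → VII.2; rated 250 kW → VII.2.1; industrial → VII.2.1.1. Scheduled 22%. Westmoor agreement on VII.3: VII.2.1.1 not covered. → 22%.
Line D: electric motor → VII.2; rated 550 W → VII.2.2; industrial → VII.2.2.3. Scheduled 19%. No special measure applies. → 19%.
Sum: 12% + 35% + 22% + 19% = 88%.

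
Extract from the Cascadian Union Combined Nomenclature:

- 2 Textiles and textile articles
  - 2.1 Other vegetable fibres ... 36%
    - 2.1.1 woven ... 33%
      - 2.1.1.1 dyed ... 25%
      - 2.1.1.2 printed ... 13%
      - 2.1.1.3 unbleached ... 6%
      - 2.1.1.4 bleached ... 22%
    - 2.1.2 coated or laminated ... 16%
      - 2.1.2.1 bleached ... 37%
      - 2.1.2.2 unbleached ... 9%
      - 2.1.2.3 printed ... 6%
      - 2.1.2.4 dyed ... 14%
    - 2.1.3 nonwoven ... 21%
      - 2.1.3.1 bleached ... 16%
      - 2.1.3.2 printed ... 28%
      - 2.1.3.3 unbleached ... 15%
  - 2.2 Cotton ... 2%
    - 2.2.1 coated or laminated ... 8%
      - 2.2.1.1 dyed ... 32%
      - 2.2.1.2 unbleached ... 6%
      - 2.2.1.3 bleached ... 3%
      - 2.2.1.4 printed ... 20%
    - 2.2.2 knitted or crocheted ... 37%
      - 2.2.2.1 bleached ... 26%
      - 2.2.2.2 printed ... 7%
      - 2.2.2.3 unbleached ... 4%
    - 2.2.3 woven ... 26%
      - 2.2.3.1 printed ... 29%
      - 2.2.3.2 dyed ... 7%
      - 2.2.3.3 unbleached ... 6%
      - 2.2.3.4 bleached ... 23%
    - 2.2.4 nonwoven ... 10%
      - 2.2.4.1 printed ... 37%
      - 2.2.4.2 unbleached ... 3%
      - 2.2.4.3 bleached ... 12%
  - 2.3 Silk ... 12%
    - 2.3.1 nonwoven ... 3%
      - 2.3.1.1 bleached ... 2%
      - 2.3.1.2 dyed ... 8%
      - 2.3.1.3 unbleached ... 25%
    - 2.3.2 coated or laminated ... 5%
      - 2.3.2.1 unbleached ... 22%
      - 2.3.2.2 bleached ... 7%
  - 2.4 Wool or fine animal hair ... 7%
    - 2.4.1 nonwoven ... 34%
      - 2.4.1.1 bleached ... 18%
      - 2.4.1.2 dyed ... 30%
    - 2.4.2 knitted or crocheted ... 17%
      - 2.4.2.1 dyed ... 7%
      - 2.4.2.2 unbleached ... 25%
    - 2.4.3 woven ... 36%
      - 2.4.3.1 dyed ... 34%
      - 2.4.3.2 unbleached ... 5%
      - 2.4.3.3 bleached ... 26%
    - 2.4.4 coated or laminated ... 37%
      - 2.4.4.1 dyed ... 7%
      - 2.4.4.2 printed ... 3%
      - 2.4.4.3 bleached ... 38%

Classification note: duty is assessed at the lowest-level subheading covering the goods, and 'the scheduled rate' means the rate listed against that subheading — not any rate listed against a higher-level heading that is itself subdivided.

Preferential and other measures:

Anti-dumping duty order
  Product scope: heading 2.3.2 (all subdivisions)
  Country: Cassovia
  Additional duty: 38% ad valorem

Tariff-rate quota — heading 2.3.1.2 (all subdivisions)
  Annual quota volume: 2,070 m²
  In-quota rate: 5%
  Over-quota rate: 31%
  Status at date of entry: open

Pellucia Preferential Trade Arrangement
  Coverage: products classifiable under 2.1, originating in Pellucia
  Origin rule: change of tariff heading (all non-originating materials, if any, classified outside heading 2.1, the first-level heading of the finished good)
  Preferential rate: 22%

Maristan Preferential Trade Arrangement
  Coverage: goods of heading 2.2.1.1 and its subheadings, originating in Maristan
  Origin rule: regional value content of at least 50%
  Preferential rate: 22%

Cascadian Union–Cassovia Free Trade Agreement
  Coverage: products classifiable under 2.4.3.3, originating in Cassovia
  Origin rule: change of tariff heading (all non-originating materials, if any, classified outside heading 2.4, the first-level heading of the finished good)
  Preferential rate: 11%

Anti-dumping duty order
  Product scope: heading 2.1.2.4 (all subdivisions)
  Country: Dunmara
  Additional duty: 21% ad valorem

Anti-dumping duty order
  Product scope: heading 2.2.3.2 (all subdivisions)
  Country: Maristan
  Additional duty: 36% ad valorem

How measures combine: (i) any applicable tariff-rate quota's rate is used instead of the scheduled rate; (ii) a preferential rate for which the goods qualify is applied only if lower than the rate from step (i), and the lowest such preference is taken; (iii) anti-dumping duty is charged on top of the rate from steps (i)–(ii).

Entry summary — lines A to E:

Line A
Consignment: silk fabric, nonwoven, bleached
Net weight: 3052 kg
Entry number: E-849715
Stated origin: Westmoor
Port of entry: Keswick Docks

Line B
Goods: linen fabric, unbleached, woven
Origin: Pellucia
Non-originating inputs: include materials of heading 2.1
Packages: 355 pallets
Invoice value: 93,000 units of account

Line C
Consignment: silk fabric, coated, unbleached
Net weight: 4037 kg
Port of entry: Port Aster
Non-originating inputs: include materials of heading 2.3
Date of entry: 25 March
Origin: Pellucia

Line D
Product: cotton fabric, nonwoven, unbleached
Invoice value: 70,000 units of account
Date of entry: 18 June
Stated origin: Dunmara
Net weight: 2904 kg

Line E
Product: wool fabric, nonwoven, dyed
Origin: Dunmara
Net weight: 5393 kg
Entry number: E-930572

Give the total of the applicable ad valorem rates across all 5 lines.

Line A: silk → 2.3; nonwoven → 2.3.1; bleached → 2.3.1.1. Scheduled 2%. No special measure applies. → 2%.
Line B: linen → 2.1; woven → 2.1.1; unbleached → 2.1.1.3. Scheduled 6%. Pellucia agreement on 2.1: CTH not met. → 6%.
Line C: silk → 2.3; coated → 2.3.2; unbleached → 2.3.2.1. Scheduled 22%. Pellucia agreement on 2.1: 2.3.2.1 not covered. → 22%.
Line D: cotton → 2.2; nonwoven → 2.2.4; unbleached → 2.2.4.2. Scheduled 3%. No special measure applies. → 3%.
Line E: wool → 2.4; nonwoven → 2.4.1; dyed → 2.4.1.2. Scheduled 30%. No special measure applies. → 30%.
Sum: 2% + 6% + 22% + 3% + 30% = 63%.

63%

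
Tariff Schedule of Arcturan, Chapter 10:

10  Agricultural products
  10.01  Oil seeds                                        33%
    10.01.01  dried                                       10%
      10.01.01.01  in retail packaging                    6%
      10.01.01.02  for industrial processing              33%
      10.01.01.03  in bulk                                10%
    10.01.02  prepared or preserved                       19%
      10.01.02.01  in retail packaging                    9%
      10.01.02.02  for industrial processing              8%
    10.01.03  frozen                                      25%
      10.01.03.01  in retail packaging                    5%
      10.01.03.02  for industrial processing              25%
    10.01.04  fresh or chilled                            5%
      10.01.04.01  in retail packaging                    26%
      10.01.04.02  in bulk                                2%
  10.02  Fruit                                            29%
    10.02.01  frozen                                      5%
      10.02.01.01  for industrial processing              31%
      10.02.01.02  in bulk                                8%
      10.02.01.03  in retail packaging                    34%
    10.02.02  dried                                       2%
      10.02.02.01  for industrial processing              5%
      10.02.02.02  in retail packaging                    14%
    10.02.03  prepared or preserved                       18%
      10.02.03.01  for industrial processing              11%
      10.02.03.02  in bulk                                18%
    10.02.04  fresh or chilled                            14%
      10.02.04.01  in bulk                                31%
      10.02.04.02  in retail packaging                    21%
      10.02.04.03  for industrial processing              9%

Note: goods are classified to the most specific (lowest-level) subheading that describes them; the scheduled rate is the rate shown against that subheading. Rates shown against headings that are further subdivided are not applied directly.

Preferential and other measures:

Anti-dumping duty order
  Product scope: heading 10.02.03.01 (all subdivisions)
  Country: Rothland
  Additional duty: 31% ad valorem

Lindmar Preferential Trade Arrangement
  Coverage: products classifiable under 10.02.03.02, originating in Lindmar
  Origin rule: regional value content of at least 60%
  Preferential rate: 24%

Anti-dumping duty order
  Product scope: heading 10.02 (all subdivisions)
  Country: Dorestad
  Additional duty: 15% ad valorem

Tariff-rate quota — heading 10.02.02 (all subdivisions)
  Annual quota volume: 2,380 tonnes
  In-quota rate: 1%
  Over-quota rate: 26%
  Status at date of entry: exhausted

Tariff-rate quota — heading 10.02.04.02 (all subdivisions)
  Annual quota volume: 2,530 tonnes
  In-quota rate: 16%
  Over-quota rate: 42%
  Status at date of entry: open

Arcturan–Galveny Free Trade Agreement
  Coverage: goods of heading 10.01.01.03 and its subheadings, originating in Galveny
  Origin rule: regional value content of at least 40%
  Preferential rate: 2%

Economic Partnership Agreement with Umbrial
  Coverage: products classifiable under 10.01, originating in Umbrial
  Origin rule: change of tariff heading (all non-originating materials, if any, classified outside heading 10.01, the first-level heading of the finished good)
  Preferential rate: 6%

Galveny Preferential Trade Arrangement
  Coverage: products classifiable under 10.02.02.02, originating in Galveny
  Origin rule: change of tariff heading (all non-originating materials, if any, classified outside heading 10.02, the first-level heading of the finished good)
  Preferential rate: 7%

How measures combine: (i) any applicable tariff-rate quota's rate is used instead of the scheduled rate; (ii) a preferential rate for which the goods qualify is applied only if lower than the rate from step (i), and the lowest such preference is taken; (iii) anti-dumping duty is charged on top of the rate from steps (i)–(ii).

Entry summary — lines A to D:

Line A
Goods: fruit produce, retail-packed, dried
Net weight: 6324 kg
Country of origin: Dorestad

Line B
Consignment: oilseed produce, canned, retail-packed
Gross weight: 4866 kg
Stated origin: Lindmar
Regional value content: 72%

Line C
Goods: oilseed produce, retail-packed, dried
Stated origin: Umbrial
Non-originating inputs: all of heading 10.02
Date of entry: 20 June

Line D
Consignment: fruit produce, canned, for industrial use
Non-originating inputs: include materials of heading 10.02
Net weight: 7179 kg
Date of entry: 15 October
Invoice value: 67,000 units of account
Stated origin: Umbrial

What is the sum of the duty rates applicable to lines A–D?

67%

Line A: fruit → 10.02; dried → 10.02.02; retail-packed → 10.02.02.02. Scheduled 14%. quota on 10.02.02 exhausted → over-quota 26%; anti-dumping (Dorestad, 10.02): +15%; total 26% + 15% = 41%. → 41%.
Line B: oilseed → 10.01; canned → 10.01.02; retail-packed → 10.01.02.01. Scheduled 9%. Lindmar agreement on 10.02.03.02: 10.01.02.01 not covered. → 9%.
Line C: oilseed → 10.01; dried → 10.01.01; retail-packed → 10.01.01.01. Scheduled 6%. Umbrial agreement on 10.01: CTH met → 6% available; preference 6% not lower than 6% → no reduction. → 6%.
Line D: fruit → 10.02; canned → 10.02.03; for industrial use → 10.02.03.01. Scheduled 11%. Umbrial agreement on 10.01: 10.02.03.01 not covered. → 11%.
Sum: 41% + 9% + 6% + 11% = 67%.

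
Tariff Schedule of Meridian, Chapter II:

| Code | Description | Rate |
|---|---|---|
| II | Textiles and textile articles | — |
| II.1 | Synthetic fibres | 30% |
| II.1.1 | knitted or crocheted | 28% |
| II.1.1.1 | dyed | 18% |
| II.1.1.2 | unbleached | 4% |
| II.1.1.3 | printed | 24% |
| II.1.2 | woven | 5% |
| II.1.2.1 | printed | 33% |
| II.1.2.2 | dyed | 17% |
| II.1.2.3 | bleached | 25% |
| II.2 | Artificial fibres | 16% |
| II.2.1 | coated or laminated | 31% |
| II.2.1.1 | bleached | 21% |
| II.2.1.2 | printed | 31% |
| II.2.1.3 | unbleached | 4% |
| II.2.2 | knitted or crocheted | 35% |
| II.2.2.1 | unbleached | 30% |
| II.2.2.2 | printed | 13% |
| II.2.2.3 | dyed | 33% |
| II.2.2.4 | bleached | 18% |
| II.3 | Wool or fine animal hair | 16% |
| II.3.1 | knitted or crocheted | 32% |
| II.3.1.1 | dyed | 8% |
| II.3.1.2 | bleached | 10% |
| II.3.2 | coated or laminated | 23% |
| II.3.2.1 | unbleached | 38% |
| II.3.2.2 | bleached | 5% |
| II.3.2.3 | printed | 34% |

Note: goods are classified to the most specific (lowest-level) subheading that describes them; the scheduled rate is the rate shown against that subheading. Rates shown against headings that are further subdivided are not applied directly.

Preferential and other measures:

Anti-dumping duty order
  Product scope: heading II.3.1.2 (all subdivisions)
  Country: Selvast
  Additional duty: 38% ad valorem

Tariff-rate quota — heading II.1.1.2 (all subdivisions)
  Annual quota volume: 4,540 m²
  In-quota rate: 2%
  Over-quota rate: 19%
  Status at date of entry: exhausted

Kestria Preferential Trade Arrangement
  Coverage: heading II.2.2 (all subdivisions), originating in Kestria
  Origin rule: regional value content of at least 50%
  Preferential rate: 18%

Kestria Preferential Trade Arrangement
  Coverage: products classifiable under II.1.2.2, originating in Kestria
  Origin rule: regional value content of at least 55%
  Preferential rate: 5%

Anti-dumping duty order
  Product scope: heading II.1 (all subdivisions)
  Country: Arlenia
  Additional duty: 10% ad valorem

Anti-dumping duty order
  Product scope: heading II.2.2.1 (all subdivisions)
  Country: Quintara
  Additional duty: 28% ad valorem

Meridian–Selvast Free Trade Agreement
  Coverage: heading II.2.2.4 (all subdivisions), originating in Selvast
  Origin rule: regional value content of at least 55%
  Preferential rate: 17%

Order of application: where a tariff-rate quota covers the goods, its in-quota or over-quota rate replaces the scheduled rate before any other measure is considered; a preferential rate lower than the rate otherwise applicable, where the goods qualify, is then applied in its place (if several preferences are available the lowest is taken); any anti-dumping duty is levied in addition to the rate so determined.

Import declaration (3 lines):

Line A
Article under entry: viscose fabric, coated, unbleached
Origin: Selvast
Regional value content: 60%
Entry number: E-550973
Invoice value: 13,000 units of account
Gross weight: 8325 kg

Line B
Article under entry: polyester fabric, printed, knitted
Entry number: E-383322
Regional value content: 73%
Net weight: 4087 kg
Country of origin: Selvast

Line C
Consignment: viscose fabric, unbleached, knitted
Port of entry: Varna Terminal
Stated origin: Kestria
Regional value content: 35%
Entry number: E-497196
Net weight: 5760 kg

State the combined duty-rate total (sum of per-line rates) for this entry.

Line A: viscose → II.2; coated → II.2.1; unbleached → II.2.1.3. Scheduled 4%. Selvast agreement on II.2.2.4: II.2.1.3 not covered. → 4%.
Line B: polyester → II.1; knitted → II.1.1; printed → II.1.1.3. Scheduled 24%. Selvast agreement on II.2.2.4: II.1.1.3 not covered. → 24%.
Line C: viscose → II.2; knitted → II.2.2; unbleached → II.2.2.1. Scheduled 30%. Kestria agreement on II.2.2: RVC < 50%; Kestria agreement on II.1.2.2: II.2.2.1 not covered. → 30%.
Sum: 4% + 24% + 30% = 58%.

58%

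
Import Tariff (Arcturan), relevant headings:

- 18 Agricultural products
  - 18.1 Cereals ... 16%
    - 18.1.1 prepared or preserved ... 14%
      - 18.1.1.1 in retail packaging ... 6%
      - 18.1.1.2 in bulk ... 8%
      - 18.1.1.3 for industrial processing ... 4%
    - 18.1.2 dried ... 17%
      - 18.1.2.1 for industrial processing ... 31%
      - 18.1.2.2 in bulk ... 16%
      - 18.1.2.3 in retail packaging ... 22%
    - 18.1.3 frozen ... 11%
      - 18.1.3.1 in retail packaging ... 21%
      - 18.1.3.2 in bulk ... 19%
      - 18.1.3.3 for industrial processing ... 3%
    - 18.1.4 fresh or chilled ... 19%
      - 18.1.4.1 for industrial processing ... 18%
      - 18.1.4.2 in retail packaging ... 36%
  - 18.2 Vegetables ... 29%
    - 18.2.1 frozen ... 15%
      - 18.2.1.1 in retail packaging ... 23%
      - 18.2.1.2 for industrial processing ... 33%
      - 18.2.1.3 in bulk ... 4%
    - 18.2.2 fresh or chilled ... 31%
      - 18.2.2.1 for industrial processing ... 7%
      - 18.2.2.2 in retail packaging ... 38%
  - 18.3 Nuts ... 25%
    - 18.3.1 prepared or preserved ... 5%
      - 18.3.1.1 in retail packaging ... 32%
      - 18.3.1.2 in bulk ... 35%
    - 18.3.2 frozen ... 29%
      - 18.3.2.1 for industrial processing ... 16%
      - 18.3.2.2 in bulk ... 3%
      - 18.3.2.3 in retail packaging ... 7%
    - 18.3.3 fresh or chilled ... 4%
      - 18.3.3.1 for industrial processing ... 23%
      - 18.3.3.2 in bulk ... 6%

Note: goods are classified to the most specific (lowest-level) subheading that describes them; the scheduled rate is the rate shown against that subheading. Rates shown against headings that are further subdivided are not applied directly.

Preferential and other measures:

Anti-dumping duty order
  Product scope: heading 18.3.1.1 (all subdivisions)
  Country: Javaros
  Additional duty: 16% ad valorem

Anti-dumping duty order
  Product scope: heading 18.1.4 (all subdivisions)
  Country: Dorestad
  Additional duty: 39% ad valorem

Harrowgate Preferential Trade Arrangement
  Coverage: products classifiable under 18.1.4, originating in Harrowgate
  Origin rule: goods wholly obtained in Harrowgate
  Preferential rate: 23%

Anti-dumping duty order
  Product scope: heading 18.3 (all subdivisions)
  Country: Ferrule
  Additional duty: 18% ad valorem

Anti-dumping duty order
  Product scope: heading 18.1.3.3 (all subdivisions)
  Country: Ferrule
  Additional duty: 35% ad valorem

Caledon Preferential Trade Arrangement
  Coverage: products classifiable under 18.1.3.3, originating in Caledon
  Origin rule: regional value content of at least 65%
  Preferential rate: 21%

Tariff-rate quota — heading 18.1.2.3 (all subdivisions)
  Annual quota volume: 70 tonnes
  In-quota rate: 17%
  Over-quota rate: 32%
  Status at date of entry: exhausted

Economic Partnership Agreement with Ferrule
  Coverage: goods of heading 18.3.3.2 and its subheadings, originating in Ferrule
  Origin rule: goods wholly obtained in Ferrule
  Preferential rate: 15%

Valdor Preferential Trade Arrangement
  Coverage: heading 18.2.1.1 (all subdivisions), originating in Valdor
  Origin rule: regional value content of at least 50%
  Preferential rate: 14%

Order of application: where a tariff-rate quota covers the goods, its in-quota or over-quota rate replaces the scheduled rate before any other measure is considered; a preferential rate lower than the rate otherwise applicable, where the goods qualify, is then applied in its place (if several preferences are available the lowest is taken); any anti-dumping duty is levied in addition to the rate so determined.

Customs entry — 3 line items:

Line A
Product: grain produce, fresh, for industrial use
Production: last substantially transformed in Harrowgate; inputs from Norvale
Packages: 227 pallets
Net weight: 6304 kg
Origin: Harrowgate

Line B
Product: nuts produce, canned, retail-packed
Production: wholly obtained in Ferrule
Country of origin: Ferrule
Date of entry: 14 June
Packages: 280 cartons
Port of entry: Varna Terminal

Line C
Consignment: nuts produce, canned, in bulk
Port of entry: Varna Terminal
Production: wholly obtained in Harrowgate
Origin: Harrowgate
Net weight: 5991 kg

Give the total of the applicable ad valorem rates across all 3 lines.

Line A: grain → 18.1; fresh → 18.1.4; for industrial use → 18.1.4.1. Scheduled 18%. Harrowgate agreement on 18.1.4: not wholly obtained. → 18%.
Line B: nuts → 18.3; canned → 18.3.1; retail-packed → 18.3.1.1. Scheduled 32%. Ferrule agreement on 18.3.3.2: 18.3.1.1 not covered; anti-dumping (Ferrule, 18.3): +18%; total 32% + 18% = 50%. → 50%.
Line C: nuts → 18.3; canned → 18.3.1; in bulk → 18.3.1.2. Scheduled 35%. Harrowgate agreement on 18.1.4: 18.3.1.2 not covered. → 35%.
Sum: 18% + 50% + 35% = 103%.

103%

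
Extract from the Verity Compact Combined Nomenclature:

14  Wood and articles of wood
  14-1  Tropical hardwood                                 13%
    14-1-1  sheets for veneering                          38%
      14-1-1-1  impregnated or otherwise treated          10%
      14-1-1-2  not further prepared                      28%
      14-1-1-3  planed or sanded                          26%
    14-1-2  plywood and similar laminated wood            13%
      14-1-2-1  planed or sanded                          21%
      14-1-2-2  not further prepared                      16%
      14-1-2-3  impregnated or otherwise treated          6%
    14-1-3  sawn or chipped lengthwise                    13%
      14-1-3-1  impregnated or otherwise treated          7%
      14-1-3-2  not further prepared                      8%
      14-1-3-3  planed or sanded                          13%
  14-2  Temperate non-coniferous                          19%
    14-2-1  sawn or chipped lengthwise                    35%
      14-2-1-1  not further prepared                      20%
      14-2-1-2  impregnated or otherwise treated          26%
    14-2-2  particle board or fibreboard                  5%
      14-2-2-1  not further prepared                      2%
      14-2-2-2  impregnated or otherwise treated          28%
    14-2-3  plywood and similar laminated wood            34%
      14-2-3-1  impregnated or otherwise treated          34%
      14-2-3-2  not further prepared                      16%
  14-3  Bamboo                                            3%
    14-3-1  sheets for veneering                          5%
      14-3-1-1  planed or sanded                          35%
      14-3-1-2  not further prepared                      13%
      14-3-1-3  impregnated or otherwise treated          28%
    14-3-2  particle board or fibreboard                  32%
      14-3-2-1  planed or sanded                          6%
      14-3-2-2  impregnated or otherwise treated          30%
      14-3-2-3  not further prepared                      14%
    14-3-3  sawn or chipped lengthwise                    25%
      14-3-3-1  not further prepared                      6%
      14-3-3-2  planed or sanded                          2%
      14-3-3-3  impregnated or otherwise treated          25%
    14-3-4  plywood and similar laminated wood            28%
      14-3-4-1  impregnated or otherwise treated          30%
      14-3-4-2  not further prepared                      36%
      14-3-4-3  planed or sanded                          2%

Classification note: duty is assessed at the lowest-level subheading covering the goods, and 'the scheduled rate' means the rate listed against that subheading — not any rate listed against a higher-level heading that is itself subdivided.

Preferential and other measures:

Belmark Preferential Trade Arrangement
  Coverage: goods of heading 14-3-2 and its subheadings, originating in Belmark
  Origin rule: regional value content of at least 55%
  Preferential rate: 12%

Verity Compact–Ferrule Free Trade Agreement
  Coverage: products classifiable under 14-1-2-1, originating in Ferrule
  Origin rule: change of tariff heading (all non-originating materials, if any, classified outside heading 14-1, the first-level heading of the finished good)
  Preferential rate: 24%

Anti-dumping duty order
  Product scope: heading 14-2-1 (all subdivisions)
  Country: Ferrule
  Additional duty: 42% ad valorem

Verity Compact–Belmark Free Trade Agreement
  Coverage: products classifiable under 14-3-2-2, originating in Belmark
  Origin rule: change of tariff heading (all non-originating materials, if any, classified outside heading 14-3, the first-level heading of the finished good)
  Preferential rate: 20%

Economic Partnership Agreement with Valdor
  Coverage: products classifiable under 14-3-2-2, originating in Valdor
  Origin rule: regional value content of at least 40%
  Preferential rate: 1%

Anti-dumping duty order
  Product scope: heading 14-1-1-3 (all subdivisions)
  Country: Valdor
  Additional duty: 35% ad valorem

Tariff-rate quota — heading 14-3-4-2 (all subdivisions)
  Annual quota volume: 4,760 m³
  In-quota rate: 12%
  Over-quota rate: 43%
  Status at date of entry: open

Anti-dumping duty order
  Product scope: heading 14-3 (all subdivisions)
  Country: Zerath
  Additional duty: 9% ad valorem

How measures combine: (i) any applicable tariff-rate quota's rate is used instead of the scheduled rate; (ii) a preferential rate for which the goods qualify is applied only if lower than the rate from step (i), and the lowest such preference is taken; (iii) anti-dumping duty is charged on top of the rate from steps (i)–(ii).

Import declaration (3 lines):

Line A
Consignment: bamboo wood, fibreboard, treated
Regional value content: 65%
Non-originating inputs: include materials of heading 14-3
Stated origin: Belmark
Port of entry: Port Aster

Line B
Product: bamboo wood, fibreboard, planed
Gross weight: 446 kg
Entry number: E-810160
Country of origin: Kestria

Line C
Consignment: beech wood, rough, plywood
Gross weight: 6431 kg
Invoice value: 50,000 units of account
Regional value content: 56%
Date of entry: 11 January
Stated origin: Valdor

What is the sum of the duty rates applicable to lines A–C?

34%

Line A: bamboo → 14-3; fibreboard → 14-3-2; treated → 14-3-2-2. Scheduled 30%. Belmark agreement on 14-3-2: RVC ≥ 55% → 12% available; Belmark agreement on 14-3-2-2: CTH not met; preferential 12%. → 12%.
Line B: bamboo → 14-3; fibreboard → 14-3-2; planed → 14-3-2-1. Scheduled 6%. No special measure applies. → 6%.
Line C: beech → 14-2; plywood → 14-2-3; rough → 14-2-3-2. Scheduled 16%. Valdor agreement on 14-3-2-2: 14-2-3-2 not covered. → 16%.
Sum: 12% + 6% + 16% = 34%.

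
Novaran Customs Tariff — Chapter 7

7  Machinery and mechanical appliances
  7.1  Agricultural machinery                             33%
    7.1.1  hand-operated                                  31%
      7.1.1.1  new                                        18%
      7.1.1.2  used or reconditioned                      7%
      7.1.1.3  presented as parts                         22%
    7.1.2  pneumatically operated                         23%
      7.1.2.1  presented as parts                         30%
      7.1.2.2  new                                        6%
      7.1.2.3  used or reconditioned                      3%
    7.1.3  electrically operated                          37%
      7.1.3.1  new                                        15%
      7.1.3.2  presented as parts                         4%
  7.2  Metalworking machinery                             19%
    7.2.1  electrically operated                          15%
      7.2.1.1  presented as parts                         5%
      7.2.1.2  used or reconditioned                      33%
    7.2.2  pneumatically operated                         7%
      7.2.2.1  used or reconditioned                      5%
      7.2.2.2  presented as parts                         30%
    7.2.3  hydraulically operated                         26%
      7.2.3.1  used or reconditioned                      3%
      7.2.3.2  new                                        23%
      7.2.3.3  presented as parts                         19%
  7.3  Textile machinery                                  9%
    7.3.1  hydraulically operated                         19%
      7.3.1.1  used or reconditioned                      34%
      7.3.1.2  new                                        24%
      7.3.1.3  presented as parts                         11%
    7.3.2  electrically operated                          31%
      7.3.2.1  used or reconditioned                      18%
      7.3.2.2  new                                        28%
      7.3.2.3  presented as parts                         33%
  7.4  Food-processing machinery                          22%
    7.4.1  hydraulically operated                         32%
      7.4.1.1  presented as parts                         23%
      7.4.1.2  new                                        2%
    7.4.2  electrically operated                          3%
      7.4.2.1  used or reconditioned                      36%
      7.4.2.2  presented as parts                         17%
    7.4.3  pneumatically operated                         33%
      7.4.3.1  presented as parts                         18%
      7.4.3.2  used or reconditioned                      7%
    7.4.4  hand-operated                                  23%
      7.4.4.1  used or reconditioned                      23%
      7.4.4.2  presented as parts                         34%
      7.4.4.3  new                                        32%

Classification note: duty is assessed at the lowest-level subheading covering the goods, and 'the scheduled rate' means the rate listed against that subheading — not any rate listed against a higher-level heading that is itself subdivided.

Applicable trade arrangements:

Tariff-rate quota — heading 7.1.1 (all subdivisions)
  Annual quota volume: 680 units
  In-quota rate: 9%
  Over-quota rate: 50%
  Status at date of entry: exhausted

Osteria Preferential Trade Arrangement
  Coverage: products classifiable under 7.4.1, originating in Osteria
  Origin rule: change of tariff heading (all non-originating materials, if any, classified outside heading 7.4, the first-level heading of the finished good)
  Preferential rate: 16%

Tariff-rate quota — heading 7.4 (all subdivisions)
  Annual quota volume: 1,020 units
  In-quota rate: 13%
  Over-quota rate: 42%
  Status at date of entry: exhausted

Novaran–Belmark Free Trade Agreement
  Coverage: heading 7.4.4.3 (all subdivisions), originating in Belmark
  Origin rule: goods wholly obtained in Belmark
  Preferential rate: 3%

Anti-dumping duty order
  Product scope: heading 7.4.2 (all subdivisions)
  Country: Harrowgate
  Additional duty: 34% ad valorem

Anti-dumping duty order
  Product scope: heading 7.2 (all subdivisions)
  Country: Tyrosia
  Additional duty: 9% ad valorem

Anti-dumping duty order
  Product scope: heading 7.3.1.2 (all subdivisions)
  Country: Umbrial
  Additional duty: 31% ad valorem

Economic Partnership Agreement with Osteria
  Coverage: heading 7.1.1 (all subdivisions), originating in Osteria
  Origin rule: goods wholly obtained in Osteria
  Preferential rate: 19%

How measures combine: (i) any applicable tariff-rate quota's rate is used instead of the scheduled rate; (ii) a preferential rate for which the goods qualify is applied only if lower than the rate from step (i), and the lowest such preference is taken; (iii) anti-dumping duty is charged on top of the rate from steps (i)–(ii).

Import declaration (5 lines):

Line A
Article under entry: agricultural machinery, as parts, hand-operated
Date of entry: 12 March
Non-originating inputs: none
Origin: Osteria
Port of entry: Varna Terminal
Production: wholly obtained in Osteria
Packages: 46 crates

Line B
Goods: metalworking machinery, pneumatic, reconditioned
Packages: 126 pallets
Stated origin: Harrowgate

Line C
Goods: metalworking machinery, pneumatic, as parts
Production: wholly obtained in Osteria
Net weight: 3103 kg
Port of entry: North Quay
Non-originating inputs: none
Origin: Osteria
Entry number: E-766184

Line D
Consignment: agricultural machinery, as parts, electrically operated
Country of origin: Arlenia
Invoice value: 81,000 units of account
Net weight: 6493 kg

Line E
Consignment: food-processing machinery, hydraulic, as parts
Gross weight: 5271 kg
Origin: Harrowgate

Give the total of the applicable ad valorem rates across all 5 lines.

Line A: agricultural → 7.1; hand-operated → 7.1.1; as parts → 7.1.1.3. Scheduled 22%. quota on 7.1.1 exhausted → over-quota 50%; Osteria agreement on 7.4.1: 7.1.1.3 not covered; Osteria agreement on 7.1.1: wholly obtained → 19% available; preferential 19%. → 19%.
Line B: metalworking → 7.2; pneumatic → 7.2.2; reconditioned → 7.2.2.1. Scheduled 5%. No special measure applies. → 5%.
Line C: metalworking → 7.2; pneumatic → 7.2.2; as parts → 7.2.2.2. Scheduled 30%. Osteria agreement on 7.4.1: 7.2.2.2 not covered; Osteria agreement on 7.1.1: 7.2.2.2 not covered. → 30%.
Line D: agricultural → 7.1; electrically operated → 7.1.3; as parts → 7.1.3.2. Scheduled 4%. No special measure applies. → 4%.
Line E: food-processing → 7.4; hydraulic → 7.4.1; as parts → 7.4.1.1. Scheduled 23%. quota on 7.4 exhausted → over-quota 42%. → 42%.
Sum: 19% + 5% + 30% + 4% + 42% = 100%.

100%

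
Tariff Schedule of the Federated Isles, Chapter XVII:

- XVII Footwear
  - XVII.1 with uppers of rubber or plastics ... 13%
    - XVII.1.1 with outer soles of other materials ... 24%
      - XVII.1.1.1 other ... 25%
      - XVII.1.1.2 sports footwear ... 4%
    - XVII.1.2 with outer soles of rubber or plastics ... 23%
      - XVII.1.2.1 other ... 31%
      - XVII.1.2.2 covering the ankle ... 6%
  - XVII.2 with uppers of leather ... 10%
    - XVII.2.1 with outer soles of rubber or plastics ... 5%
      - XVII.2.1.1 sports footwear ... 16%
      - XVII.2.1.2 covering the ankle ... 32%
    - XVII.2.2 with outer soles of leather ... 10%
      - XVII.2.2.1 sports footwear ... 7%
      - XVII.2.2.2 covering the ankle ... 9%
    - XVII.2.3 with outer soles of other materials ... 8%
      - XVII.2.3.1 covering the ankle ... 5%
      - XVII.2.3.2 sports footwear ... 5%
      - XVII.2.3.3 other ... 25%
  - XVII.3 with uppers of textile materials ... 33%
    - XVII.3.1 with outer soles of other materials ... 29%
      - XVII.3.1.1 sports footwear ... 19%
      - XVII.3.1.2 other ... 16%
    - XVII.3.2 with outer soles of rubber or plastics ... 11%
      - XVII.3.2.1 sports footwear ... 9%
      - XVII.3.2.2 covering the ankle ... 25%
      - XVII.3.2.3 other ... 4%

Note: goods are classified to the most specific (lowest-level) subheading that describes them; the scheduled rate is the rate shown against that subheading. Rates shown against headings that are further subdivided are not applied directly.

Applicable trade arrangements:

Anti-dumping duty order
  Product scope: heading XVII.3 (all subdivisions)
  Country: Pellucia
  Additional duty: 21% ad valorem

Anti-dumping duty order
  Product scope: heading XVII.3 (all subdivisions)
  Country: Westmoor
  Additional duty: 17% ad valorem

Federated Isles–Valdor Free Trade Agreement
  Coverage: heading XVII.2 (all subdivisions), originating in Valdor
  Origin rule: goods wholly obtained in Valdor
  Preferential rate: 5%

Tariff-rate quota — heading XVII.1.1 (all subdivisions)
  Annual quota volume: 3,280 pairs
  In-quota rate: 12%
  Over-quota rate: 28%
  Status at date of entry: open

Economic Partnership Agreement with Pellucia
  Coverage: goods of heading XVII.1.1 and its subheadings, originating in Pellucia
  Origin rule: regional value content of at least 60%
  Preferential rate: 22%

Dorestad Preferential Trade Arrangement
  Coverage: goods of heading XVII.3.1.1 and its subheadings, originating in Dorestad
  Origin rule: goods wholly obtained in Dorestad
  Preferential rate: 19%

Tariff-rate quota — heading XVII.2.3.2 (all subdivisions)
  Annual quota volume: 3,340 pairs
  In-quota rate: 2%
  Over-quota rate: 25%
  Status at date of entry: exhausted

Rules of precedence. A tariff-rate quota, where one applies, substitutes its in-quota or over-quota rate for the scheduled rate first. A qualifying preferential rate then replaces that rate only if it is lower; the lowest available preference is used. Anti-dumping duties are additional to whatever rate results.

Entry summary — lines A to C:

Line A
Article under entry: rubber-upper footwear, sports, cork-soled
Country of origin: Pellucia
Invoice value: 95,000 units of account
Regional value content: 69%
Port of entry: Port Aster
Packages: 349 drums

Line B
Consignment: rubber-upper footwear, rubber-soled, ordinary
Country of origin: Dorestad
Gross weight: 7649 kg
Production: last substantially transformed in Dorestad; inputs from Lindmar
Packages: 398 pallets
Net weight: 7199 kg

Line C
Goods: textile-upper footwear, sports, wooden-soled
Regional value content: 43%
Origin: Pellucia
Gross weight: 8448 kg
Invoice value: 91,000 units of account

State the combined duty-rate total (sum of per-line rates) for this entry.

83%

Line A: rubber-upper → XVII.1; cork-soled → XVII.1.1; sports → XVII.1.1.2. Scheduled 4%. quota on XVII.1.1 open → in-quota 12%; Pellucia agreement on XVII.1.1: RVC ≥ 60% → 22% available; preference 22% not lower than 12% → no reduction. → 12%.
Line B: rubber-upper → XVII.1; rubber-soled → XVII.1.2; ordinary → XVII.1.2.1. Scheduled 31%. Dorestad agreement on XVII.3.1.1: XVII.1.2.1 not covered. → 31%.
Line C: textile-upper → XVII.3; wooden-soled → XVII.3.1; sports → XVII.3.1.1. Scheduled 19%. Pellucia agreement on XVII.1.1: XVII.3.1.1 not covered; anti-dumping (Pellucia, XVII.3): +21%; total 19% + 21% = 40%. → 40%.
Sum: 12% + 31% + 40% = 83%.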